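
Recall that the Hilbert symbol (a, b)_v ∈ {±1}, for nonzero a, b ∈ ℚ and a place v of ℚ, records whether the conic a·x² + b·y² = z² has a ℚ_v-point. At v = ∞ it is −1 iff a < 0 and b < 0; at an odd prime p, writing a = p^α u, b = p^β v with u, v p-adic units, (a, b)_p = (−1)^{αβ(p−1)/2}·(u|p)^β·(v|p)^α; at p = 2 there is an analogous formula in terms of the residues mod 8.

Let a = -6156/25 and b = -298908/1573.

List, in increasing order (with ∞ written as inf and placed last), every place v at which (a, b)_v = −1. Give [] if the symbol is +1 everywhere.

Mod squares: a ≡ -19, b ≡ -299. Check v ∈ {∞, 2, 3, 5, 11, 13, 19, 23}.
v=3: a=3^4·(≡2), b=3^2·(≡1) mod 3; (2|3)=-1, (1|3)=+1; (−1)^{4·2·1}·(-1)^2·(+1)^4 = +1.
v=2: v_2(a)=2, v_2(b)=2; units ≡ 5, 5 (mod 8); ε·ε+αω+βω = 0·0+2·1+2·1 ≡ 0  ⇒  (a,b)_2 = +1.
v=∞: -19 < 0 and -299 < 0  ⇒  (a,b)_∞ = -1.
v=11: a=11^0·(≡5), b=11^-2·(≡3) mod 11; (5|11)=+1, (3|11)=+1; (−1)^{0·-2·5}·(+1)^-2·(+1)^0 = +1.
v=23: a=23^0·(≡4), b=23^1·(≡5) mod 23; (4|23)=+1, (5|23)=-1; (−1)^{0·1·11}·(+1)^1·(-1)^0 = +1.
v=5: a=5^-2·(≡4), b=5^0·(≡4) mod 5; (4|5)=+1, (4|5)=+1; (−1)^{-2·0·2}·(+1)^0·(+1)^-2 = +1.
v=13: a=13^0·(≡7), b=13^-1·(≡10) mod 13; (7|13)=-1, (10|13)=+1; (−1)^{0·-1·6}·(-1)^-1·(+1)^0 = -1.
v=19: a=19^1·(≡3), b=19^2·(≡17) mod 19; (3|19)=-1, (17|19)=+1; (−1)^{1·2·9}·(-1)^2·(+1)^1 = +1.
|Ram(-19, -299)| = 2, even; anisotropic at {13, ∞}.

[13, inf]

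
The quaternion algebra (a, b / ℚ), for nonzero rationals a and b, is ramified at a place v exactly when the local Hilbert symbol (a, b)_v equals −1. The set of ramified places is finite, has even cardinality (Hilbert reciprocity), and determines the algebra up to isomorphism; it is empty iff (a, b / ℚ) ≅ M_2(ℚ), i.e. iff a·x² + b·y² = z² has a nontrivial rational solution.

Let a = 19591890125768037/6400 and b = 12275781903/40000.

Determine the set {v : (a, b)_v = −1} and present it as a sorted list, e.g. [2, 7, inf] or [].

[7, 11]

(a, b) ≡ (517, 7) mod (ℚ^×)²; places V = {2, 3, 5, 7, 11, 47, ∞}.
(a,b)_5: α=-2, u≡2; β=-4, v≡2 (mod 5); (2|5)=-1, (2|5)=-1; sign (−1)^0·-1^-4·-1^-2 = +1.
(a,b)_47: α=3, u≡10; β=2, v≡25 (mod 47); (10|47)=-1, (25|47)=+1; sign (−1)^0·-1^2·+1^3 = +1.
(a,b)_2: α=-8, β=-6; u≡5, v≡7 (mod 8); ε(u)ε(v)=0·1, αω(v)=-8·0, βω(u)=-6·1; sum ≡ 0  ⇒  +1.
(a,b)_11: α=3, u≡9; β=2, v≡10 (mod 11); (9|11)=+1, (10|11)=-1; sign (−1)^0·+1^2·-1^3 = -1.
(a,b)_7: α=4, u≡5; β=1, v≡1 (mod 7); (5|7)=-1, (1|7)=+1; sign (−1)^0·-1^1·+1^4 = -1.
(a,b)_3: α=10, u≡1; β=8, v≡1 (mod 3); (1|3)=+1, (1|3)=+1; sign (−1)^0·+1^8·+1^10 = +1.
(a,b)_∞: sgn(517)=+, sgn(7)=+, so +1.
(517, 7 / ℚ) ramifies at {7, 11}: a division algebra.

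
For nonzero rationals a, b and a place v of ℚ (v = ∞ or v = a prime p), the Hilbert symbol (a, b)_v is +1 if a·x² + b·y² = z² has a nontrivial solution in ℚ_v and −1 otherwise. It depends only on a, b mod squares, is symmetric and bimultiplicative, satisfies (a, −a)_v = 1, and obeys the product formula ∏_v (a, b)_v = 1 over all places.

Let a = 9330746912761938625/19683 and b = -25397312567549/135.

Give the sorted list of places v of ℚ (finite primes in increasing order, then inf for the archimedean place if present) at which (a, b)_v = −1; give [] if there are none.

[17, 37]

(a, b) ≡ (3315, -9435) mod (ℚ^×)²; places V = {2, 3, 5, 13, 17, 29, 37, 41, ∞}.
(a,b)_17: α=1, u≡9; β=1, v≡3 (mod 17); (9|17)=+1, (3|17)=-1; sign (−1)^0·+1^1·-1^1 = -1.
(a,b)_37: α=0, u≡8; β=1, v≡30 (mod 37); (8|37)=-1, (30|37)=+1; sign (−1)^0·-1^1·+1^0 = -1.
(a,b)_5: α=3, u≡3; β=-1, v≡3 (mod 5); (3|5)=-1, (3|5)=-1; sign (−1)^0·-1^-1·-1^3 = +1.
(a,b)_29: α=4, u≡7; β=2, v≡8 (mod 29); (7|29)=+1, (8|29)=-1; sign (−1)^0·+1^2·-1^4 = +1.
(a,b)_2: α=0, β=0; u≡3, v≡5 (mod 8); ε(u)ε(v)=1·0, αω(v)=0·1, βω(u)=0·1; sum ≡ 0  ⇒  +1.
(a,b)_41: α=4, u≡27; β=2, v≡23 (mod 41); (27|41)=-1, (23|41)=+1; sign (−1)^0·-1^2·+1^4 = +1.
(a,b)_13: α=3, u≡2; β=4, v≡3 (mod 13); (2|13)=-1, (3|13)=+1; sign (−1)^0·-1^4·+1^3 = +1.
(a,b)_3: α=-9, u≡1; β=-3, v≡2 (mod 3); (1|3)=+1, (2|3)=-1; sign (−1)^1·+1^-3·-1^-9 = +1.
(a,b)_∞: sgn(3315)=+, sgn(-9435)=−, so +1.
(3315, -9435 / ℚ) ramifies at {17, 37}: a division algebra.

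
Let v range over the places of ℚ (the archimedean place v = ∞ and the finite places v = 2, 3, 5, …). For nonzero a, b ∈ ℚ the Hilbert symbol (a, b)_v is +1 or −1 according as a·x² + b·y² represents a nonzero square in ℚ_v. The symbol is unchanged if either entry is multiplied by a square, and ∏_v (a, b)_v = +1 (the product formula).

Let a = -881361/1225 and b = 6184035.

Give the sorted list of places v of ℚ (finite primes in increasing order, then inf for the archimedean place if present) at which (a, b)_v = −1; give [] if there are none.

(a, b) ≡ (-1209, 715) mod (ℚ^×)²; places V = {2, 3, 5, 7, 11, 13, 31, ∞}.
(a,b)_11: α=0, u≡9; β=1, v≡8 (mod 11); (9|11)=+1, (8|11)=-1; sign (−1)^0·+1^1·-1^0 = +1.
(a,b)_∞: sgn(-1209)=−, sgn(715)=+, so +1.
(a,b)_3: α=7, u≡2; β=2, v≡1 (mod 3); (2|3)=-1, (1|3)=+1; sign (−1)^0·-1^2·+1^7 = +1.
(a,b)_5: α=-2, u≡1; β=1, v≡2 (mod 5); (1|5)=+1, (2|5)=-1; sign (−1)^0·+1^1·-1^-2 = +1.
(a,b)_31: α=1, u≡23; β=2, v≡18 (mod 31); (23|31)=-1, (18|31)=+1; sign (−1)^0·-1^2·+1^1 = +1.
(a,b)_7: α=-2, u≡4; β=0, v≡4 (mod 7); (4|7)=+1, (4|7)=+1; sign (−1)^0·+1^0·+1^-2 = +1.
(a,b)_13: α=1, u≡8; β=1, v≡12 (mod 13); (8|13)=-1, (12|13)=+1; sign (−1)^0·-1^1·+1^1 = -1.
(a,b)_2: α=0, β=0; u≡7, v≡3 (mod 8); ε(u)ε(v)=1·1, αω(v)=0·1, βω(u)=0·0; sum ≡ 1  ⇒  -1.
Ram(-1209, 715) = {2, 13}; no ℚ_2-point on the conic.

[2, 13]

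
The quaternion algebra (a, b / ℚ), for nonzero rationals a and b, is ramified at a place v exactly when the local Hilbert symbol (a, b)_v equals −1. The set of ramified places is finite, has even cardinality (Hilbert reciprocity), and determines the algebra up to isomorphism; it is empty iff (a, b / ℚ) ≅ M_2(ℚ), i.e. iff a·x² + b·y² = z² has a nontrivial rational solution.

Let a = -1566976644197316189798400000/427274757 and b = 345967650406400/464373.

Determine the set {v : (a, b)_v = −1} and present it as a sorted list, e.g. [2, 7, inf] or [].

(a, b) ≡ (-2470, 6578) mod (ℚ^×)²; places V = {2, 3, 5, 7, 11, 13, 17, 19, 23, ∞}.
(a,b)_13: α=-3, u≡11; β=-1, v≡10 (mod 13); (11|13)=-1, (10|13)=+1; sign (−1)^0·-1^-1·+1^-3 = -1.
(a,b)_17: α=6, u≡5; β=2, v≡15 (mod 17); (5|17)=-1, (15|17)=+1; sign (−1)^0·-1^2·+1^6 = +1.
(a,b)_2: α=17, β=19; u≡5, v≡1 (mod 8); ε(u)ε(v)=0·0, αω(v)=17·0, βω(u)=19·1; sum ≡ 1  ⇒  -1.
(a,b)_11: α=2, u≡3; β=1, v≡3 (mod 11); (3|11)=+1, (3|11)=+1; sign (−1)^0·+1^1·+1^2 = +1.
(a,b)_5: α=5, u≡1; β=2, v≡2 (mod 5); (1|5)=+1, (2|5)=-1; sign (−1)^0·+1^2·-1^5 = -1.
(a,b)_23: α=2, u≡10; β=1, v≡22 (mod 23); (10|23)=-1, (22|23)=-1; sign (−1)^0·-1^1·-1^2 = -1.
(a,b)_19: α=5, u≡3; β=2, v≡9 (mod 19); (3|19)=-1, (9|19)=+1; sign (−1)^0·-1^2·+1^5 = +1.
(a,b)_∞: sgn(-2470)=−, sgn(6578)=+, so +1.
(a,b)_3: α=-4, u≡2; β=-6, v≡2 (mod 3); (2|3)=-1, (2|3)=-1; sign (−1)^0·-1^-6·-1^-4 = +1.
(a,b)_7: α=-4, u≡2; β=-2, v≡6 (mod 7); (2|7)=+1, (6|7)=-1; sign (−1)^0·+1^-2·-1^-4 = +1.
|Ram(-2470, 6578)| = 4, even; anisotropic at {2, 5, 13, 23}.

[2, 5, 13, 23]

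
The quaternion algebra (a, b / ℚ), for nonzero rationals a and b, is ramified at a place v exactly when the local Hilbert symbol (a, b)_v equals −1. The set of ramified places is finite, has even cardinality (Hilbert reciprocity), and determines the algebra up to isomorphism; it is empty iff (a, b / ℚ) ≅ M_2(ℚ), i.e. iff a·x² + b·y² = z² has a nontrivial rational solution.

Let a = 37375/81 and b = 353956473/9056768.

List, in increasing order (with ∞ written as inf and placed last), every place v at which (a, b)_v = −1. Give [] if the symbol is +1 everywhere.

Mod squares: a ≡ 1495, b ≡ 34. Check v ∈ {∞, 2, 3, 5, 7, 13, 17, 19, 23}.
v=19: a=19^0·(≡8), b=19^-2·(≡12) mod 19; (8|19)=-1, (12|19)=-1; (−1)^{0·-2·9}·(-1)^-2·(-1)^0 = +1.
v=13: a=13^1·(≡5), b=13^4·(≡5) mod 13; (5|13)=-1, (5|13)=-1; (−1)^{1·4·6}·(-1)^4·(-1)^1 = -1.
v=7: a=7^0·(≡4), b=7^-2·(≡6) mod 7; (4|7)=+1, (6|7)=-1; (−1)^{0·-2·3}·(+1)^-2·(-1)^0 = +1.
v=3: a=3^-4·(≡1), b=3^6·(≡1) mod 3; (1|3)=+1, (1|3)=+1; (−1)^{-4·6·1}·(+1)^6·(+1)^-4 = +1.
v=17: a=17^0·(≡2), b=17^1·(≡15) mod 17; (2|17)=+1, (15|17)=+1; (−1)^{0·1·8}·(+1)^1·(+1)^0 = +1.
v=2: v_2(a)=0, v_2(b)=-9; units ≡ 7, 1 (mod 8); ε·ε+αω+βω = 1·0+0·0+-9·0 ≡ 0  ⇒  (a,b)_2 = +1.
v=∞: 1495 > 0 and 34 > 0  ⇒  (a,b)_∞ = +1.
v=23: a=23^1·(≡7), b=23^0·(≡17) mod 23; (7|23)=-1, (17|23)=-1; (−1)^{1·0·11}·(-1)^0·(-1)^1 = -1.
v=5: a=5^3·(≡4), b=5^0·(≡1) mod 5; (4|5)=+1, (1|5)=+1; (−1)^{3·0·2}·(+1)^0·(+1)^3 = +1.
(1495, 34 / ℚ) ramifies at {13, 23}: a division algebra.

[13, 23]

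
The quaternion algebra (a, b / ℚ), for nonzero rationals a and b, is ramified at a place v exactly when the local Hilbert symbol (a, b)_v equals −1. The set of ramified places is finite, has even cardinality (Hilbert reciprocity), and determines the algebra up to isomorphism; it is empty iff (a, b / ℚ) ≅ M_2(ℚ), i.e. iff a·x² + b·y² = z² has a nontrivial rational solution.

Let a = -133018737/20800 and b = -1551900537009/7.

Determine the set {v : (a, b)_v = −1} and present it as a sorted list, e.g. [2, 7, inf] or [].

[3, 7, 13, inf]

(a, b) ≡ (-1799421, -7) mod (ℚ^×)²; places V = {2, 3, 5, 7, 13, 29, 31, 37, 43, ∞}.
(a,b)_37: α=1, u≡13; β=2, v≡21 (mod 37); (13|37)=-1, (21|37)=+1; sign (−1)^0·-1^2·+1^1 = +1.
(a,b)_∞: sgn(-1799421)=−, sgn(-7)=−, so -1.
(a,b)_13: α=-1, u≡6; β=0, v≡5 (mod 13); (6|13)=-1, (5|13)=-1; sign (−1)^0·-1^0·-1^-1 = -1.
(a,b)_31: α=2, u≡2; β=0, v≡29 (mod 31); (2|31)=+1, (29|31)=-1; sign (−1)^0·+1^0·-1^2 = +1.
(a,b)_5: α=-2, u≡4; β=0, v≡3 (mod 5); (4|5)=+1, (3|5)=-1; sign (−1)^0·+1^0·-1^-2 = +1.
(a,b)_3: α=1, u≡1; β=6, v≡2 (mod 3); (1|3)=+1, (2|3)=-1; sign (−1)^0·+1^6·-1^1 = -1.
(a,b)_2: α=-6, β=0; u≡3, v≡1 (mod 8); ε(u)ε(v)=1·0, αω(v)=-6·0, βω(u)=0·1; sum ≡ 0  ⇒  +1.
(a,b)_29: α=1, u≡11; β=2, v≡24 (mod 29); (11|29)=-1, (24|29)=+1; sign (−1)^0·-1^2·+1^1 = +1.
(a,b)_43: α=1, u≡14; β=2, v≡38 (mod 43); (14|43)=+1, (38|43)=+1; sign (−1)^0·+1^2·+1^1 = +1.
(a,b)_7: α=0, u≡3; β=-1, v≡3 (mod 7); (3|7)=-1, (3|7)=-1; sign (−1)^0·-1^-1·-1^0 = -1.
(-1799421, -7 / ℚ) ramifies at {3, 7, 13, ∞}: a division algebra.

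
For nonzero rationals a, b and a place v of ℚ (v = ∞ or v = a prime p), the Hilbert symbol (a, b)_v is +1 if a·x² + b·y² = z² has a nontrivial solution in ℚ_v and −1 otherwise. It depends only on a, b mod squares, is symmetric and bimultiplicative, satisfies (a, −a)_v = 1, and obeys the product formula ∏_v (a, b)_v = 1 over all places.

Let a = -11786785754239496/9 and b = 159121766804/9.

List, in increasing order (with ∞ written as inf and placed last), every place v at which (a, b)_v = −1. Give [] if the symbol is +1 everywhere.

[2, 11, 29, 37]

(a, b) ≡ (-2148146, 29) mod (ℚ^×)²; places V = {2, 3, 7, 11, 13, 29, 37, ∞}.
(a,b)_2: α=3, β=2; u≡7, v≡5 (mod 8); ε(u)ε(v)=1·0, αω(v)=3·1, βω(u)=2·0; sum ≡ 1  ⇒  -1.
(a,b)_37: α=3, u≡24; β=2, v≡31 (mod 37); (24|37)=-1, (31|37)=-1; sign (−1)^0·-1^2·-1^3 = -1.
(a,b)_29: α=1, u≡14; β=1, v≡20 (mod 29); (14|29)=-1, (20|29)=+1; sign (−1)^0·-1^1·+1^1 = -1.
(a,b)_11: α=3, u≡6; β=2, v≡8 (mod 11); (6|11)=-1, (8|11)=-1; sign (−1)^0·-1^2·-1^3 = -1.
(a,b)_3: α=-2, u≡1; β=-2, v≡2 (mod 3); (1|3)=+1, (2|3)=-1; sign (−1)^0·+1^-2·-1^-2 = +1.
(a,b)_7: α=3, u≡4; β=2, v≡2 (mod 7); (4|7)=+1, (2|7)=+1; sign (−1)^0·+1^2·+1^3 = +1.
(a,b)_13: α=3, u≡9; β=2, v≡1 (mod 13); (9|13)=+1, (1|13)=+1; sign (−1)^0·+1^2·+1^3 = +1.
(a,b)_∞: sgn(-2148146)=−, sgn(29)=+, so +1.
Ram(-2148146, 29) = {2, 11, 29, 37}; no ℚ_2-point on the conic.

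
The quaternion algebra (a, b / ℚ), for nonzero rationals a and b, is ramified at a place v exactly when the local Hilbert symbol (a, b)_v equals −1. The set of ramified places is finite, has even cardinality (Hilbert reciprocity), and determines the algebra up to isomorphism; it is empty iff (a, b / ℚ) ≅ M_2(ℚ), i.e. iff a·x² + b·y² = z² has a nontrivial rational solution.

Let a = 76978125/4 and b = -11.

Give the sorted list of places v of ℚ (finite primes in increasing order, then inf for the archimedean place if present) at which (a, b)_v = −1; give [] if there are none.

[7, 17]

Mod squares: a ≡ 13685, b ≡ -11. Check v ∈ {∞, 2, 3, 5, 7, 11, 17, 23}.
v=5: a=5^5·(≡2), b=5^0·(≡4) mod 5; (2|5)=-1, (4|5)=+1; (−1)^{5·0·2}·(-1)^0·(+1)^5 = +1.
v=17: a=17^1·(≡14), b=17^0·(≡6) mod 17; (14|17)=-1, (6|17)=-1; (−1)^{1·0·8}·(-1)^0·(-1)^1 = -1.
v=11: a=11^0·(≡1), b=11^1·(≡10) mod 11; (1|11)=+1, (10|11)=-1; (−1)^{0·1·5}·(+1)^1·(-1)^0 = +1.
v=7: a=7^1·(≡2), b=7^0·(≡3) mod 7; (2|7)=+1, (3|7)=-1; (−1)^{1·0·3}·(+1)^0·(-1)^1 = -1.
v=3: a=3^2·(≡2), b=3^0·(≡1) mod 3; (2|3)=-1, (1|3)=+1; (−1)^{2·0·1}·(-1)^0·(+1)^2 = +1.
v=2: v_2(a)=-2, v_2(b)=0; units ≡ 5, 5 (mod 8); ε·ε+αω+βω = 0·0+-2·1+0·1 ≡ 0  ⇒  (a,b)_2 = +1.
v=∞: 13685 > 0 and -11 < 0  ⇒  (a,b)_∞ = +1.
v=23: a=23^1·(≡19), b=23^0·(≡12) mod 23; (19|23)=-1, (12|23)=+1; (−1)^{1·0·11}·(-1)^0·(+1)^1 = +1.
Ram(13685, -11) = {7, 17}; no ℚ_7-point on the conic.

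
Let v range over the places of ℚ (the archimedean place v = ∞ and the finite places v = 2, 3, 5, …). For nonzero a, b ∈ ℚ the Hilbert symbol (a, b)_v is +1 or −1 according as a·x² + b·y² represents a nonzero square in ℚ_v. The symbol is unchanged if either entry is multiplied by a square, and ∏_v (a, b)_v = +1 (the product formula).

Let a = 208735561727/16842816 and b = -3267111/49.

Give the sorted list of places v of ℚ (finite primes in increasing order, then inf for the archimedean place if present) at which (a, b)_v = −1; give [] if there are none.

[3, 11, 29, 43]

(a, b) ≡ (14663, -1479) mod (ℚ^×)²; places V = {2, 3, 7, 11, 17, 19, 29, 31, 43, 47, ∞}.
(a,b)_∞: sgn(14663)=+, sgn(-1479)=−, so +1.
(a,b)_11: α=3, u≡8; β=0, v≡2 (mod 11); (8|11)=-1, (2|11)=-1; sign (−1)^0·-1^0·-1^3 = -1.
(a,b)_17: α=0, u≡4; β=1, v≡16 (mod 17); (4|17)=+1, (16|17)=+1; sign (−1)^0·+1^1·+1^0 = +1.
(a,b)_43: α=1, u≡9; β=0, v≡12 (mod 43); (9|43)=+1, (12|43)=-1; sign (−1)^0·+1^0·-1^1 = -1.
(a,b)_19: α=-2, u≡2; β=0, v≡10 (mod 19); (2|19)=-1, (10|19)=-1; sign (−1)^0·-1^0·-1^-2 = +1.
(a,b)_7: α=6, u≡6; β=-2, v≡6 (mod 7); (6|7)=-1, (6|7)=-1; sign (−1)^0·-1^-2·-1^6 = +1.
(a,b)_29: α=0, u≡10; β=1, v≡9 (mod 29); (10|29)=-1, (9|29)=+1; sign (−1)^0·-1^1·+1^0 = -1.
(a,b)_3: α=-6, u≡2; β=1, v≡2 (mod 3); (2|3)=-1, (2|3)=-1; sign (−1)^0·-1^1·-1^-6 = -1.
(a,b)_47: α=0, u≡31; β=2, v≡36 (mod 47); (31|47)=-1, (36|47)=+1; sign (−1)^0·-1^2·+1^0 = +1.
(a,b)_31: α=1, u≡20; β=0, v≡4 (mod 31); (20|31)=+1, (4|31)=+1; sign (−1)^0·+1^0·+1^1 = +1.
(a,b)_2: α=-6, β=0; u≡7, v≡1 (mod 8); ε(u)ε(v)=1·0, αω(v)=-6·0, βω(u)=0·0; sum ≡ 0  ⇒  +1.
|Ram(14663, -1479)| = 4, even; anisotropic at {3, 11, 29, 43}.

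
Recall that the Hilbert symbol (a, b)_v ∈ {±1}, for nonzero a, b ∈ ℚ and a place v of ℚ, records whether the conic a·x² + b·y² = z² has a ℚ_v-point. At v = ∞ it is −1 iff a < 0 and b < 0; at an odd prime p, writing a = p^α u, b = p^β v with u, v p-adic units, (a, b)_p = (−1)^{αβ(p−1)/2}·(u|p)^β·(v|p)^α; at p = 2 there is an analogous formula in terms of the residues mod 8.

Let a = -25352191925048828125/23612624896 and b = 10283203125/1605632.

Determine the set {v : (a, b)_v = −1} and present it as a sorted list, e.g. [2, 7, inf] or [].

[2, 13]

(a, b) ≡ (-13, 26) mod (ℚ^×)²; places V = {2, 3, 5, 7, 11, 13, ∞}.
(a,b)_5: α=20, u≡3; β=10, v≡4 (mod 5); (3|5)=-1, (4|5)=+1; sign (−1)^0·-1^10·+1^20 = +1.
(a,b)_11: α=2, u≡1; β=0, v≡5 (mod 11); (1|11)=+1, (5|11)=+1; sign (−1)^0·+1^0·+1^2 = +1.
(a,b)_2: α=-12, β=-15; u≡3, v≡5 (mod 8); ε(u)ε(v)=1·0, αω(v)=-12·1, βω(u)=-15·1; sum ≡ 1  ⇒  -1.
(a,b)_∞: sgn(-13)=−, sgn(26)=+, so +1.
(a,b)_7: α=-8, u≡1; β=-2, v≡6 (mod 7); (1|7)=+1, (6|7)=-1; sign (−1)^0·+1^-2·-1^-8 = +1.
(a,b)_3: α=0, u≡2; β=4, v≡2 (mod 3); (2|3)=-1, (2|3)=-1; sign (−1)^0·-1^4·-1^0 = +1.
(a,b)_13: α=3, u≡3; β=1, v≡5 (mod 13); (3|13)=+1, (5|13)=-1; sign (−1)^0·+1^1·-1^3 = -1.
(-13, 26 / ℚ) ramifies at {2, 13}: a division algebra.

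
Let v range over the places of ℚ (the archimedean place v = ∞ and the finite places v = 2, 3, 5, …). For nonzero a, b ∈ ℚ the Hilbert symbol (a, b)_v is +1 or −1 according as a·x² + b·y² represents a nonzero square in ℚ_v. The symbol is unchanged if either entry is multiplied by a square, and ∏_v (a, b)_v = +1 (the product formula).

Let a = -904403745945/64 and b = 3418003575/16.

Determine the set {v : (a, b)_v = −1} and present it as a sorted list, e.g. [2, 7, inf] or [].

[2, 5, 19, 37]

Mod squares: a ≡ -10545, b ≡ 703. Check v ∈ {∞, 2, 3, 5, 7, 19, 37}.
v=7: a=7^6·(≡4), b=7^4·(≡3) mod 7; (4|7)=+1, (3|7)=-1; (−1)^{6·4·3}·(+1)^4·(-1)^6 = +1.
v=3: a=3^7·(≡1), b=3^4·(≡1) mod 3; (1|3)=+1, (1|3)=+1; (−1)^{7·4·1}·(+1)^4·(+1)^7 = +1.
v=37: a=37^1·(≡26), b=37^1·(≡29) mod 37; (26|37)=+1, (29|37)=-1; (−1)^{1·1·18}·(+1)^1·(-1)^1 = -1.
v=∞: -10545 < 0 and 703 > 0  ⇒  (a,b)_∞ = +1.
v=19: a=19^1·(≡15), b=19^1·(≡13) mod 19; (15|19)=-1, (13|19)=-1; (−1)^{1·1·9}·(-1)^1·(-1)^1 = -1.
v=2: v_2(a)=-6, v_2(b)=-4; units ≡ 7, 7 (mod 8); ε·ε+αω+βω = 1·1+-6·0+-4·0 ≡ 1  ⇒  (a,b)_2 = -1.
v=5: a=5^1·(≡4), b=5^2·(≡3) mod 5; (4|5)=+1, (3|5)=-1; (−1)^{1·2·2}·(+1)^2·(-1)^1 = -1.
(-10545, 703 / ℚ) ramifies at {2, 5, 19, 37}: a division algebra.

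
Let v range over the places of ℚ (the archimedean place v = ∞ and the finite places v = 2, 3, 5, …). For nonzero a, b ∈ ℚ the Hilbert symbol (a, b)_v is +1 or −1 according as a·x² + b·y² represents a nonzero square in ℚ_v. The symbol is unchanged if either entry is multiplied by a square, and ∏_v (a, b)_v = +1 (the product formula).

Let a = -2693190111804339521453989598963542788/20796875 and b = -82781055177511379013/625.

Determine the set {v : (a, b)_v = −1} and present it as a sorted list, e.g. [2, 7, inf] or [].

(a, b) ≡ (-226083, -1503717) mod (ℚ^×)²; places V = {2, 3, 5, 11, 13, 17, 19, 23, 31, 37, ∞}.
(a,b)_13: α=3, u≡12; β=2, v≡11 (mod 13); (12|13)=+1, (11|13)=-1; sign (−1)^0·+1^2·-1^3 = -1.
(a,b)_∞: sgn(-226083)=−, sgn(-1503717)=−, so -1.
(a,b)_5: α=-6, u≡2; β=-4, v≡2 (mod 5); (2|5)=-1, (2|5)=-1; sign (−1)^0·-1^-4·-1^-6 = +1.
(a,b)_17: α=3, u≡5; β=2, v≡1 (mod 17); (5|17)=-1, (1|17)=+1; sign (−1)^0·-1^2·+1^3 = +1.
(a,b)_3: α=11, u≡2; β=3, v≡1 (mod 3); (2|3)=-1, (1|3)=+1; sign (−1)^1·-1^3·+1^11 = +1.
(a,b)_31: α=5, u≡30; β=3, v≡28 (mod 31); (30|31)=-1, (28|31)=+1; sign (−1)^1·-1^3·+1^5 = +1.
(a,b)_2: α=2, β=0; u≡5, v≡3 (mod 8); ε(u)ε(v)=0·1, αω(v)=2·1, βω(u)=0·1; sum ≡ 0  ⇒  +1.
(a,b)_37: α=2, u≡35; β=1, v≡32 (mod 37); (35|37)=-1, (32|37)=-1; sign (−1)^0·-1^1·-1^2 = -1.
(a,b)_11: α=-3, u≡6; β=0, v≡3 (mod 11); (6|11)=-1, (3|11)=+1; sign (−1)^0·-1^0·+1^-3 = +1.
(a,b)_19: α=8, u≡4; β=5, v≡5 (mod 19); (4|19)=+1, (5|19)=+1; sign (−1)^0·+1^5·+1^8 = +1.
(a,b)_23: α=2, u≡15; β=1, v≡21 (mod 23); (15|23)=-1, (21|23)=-1; sign (−1)^0·-1^1·-1^2 = -1.
(-226083, -1503717 / ℚ) ramifies at {13, 23, 37, ∞}: a division algebra.

[13, 23, 37, inf]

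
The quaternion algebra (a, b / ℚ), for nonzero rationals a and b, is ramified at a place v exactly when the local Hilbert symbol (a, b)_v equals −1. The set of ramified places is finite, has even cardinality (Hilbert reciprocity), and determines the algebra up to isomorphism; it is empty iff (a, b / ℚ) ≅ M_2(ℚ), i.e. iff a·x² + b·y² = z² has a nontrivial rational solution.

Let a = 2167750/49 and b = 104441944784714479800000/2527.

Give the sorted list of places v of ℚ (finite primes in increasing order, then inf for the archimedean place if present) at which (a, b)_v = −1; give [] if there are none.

[2, 11, 23, 31]

Mod squares: a ≡ 86710, b ≡ 3568565. Check v ∈ {∞, 2, 3, 5, 7, 11, 13, 19, 23, 29, 31}.
v=∞: 86710 > 0 and 3568565 > 0  ⇒  (a,b)_∞ = +1.
v=29: a=29^1·(≡11), b=29^4·(≡5) mod 29; (11|29)=-1, (5|29)=+1; (−1)^{1·4·14}·(-1)^4·(+1)^1 = +1.
v=31: a=31^0·(≡30), b=31^1·(≡6) mod 31; (30|31)=-1, (6|31)=-1; (−1)^{0·1·15}·(-1)^1·(-1)^0 = -1.
v=3: a=3^0·(≡1), b=3^4·(≡2) mod 3; (1|3)=+1, (2|3)=-1; (−1)^{0·4·1}·(+1)^4·(-1)^0 = +1.
v=2: v_2(a)=1, v_2(b)=6; units ≡ 3, 5 (mod 8); ε·ε+αω+βω = 1·0+1·1+6·1 ≡ 1  ⇒  (a,b)_2 = -1.
v=5: a=5^3·(≡3), b=5^5·(≡3) mod 5; (3|5)=-1, (3|5)=-1; (−1)^{3·5·2}·(-1)^5·(-1)^3 = +1.
v=11: a=11^0·(≡7), b=11^1·(≡4) mod 11; (7|11)=-1, (4|11)=+1; (−1)^{0·1·5}·(-1)^1·(+1)^0 = -1.
v=13: a=13^1·(≡9), b=13^3·(≡1) mod 13; (9|13)=+1, (1|13)=+1; (−1)^{1·3·6}·(+1)^3·(+1)^1 = +1.
v=19: a=19^0·(≡14), b=19^-2·(≡6) mod 19; (14|19)=-1, (6|19)=+1; (−1)^{0·-2·9}·(-1)^-2·(+1)^0 = +1.
v=23: a=23^1·(≡14), b=23^3·(≡17) mod 23; (14|23)=-1, (17|23)=-1; (−1)^{1·3·11}·(-1)^3·(-1)^1 = -1.
v=7: a=7^-2·(≡4), b=7^-1·(≡6) mod 7; (4|7)=+1, (6|7)=-1; (−1)^{-2·-1·3}·(+1)^-1·(-1)^-2 = +1.
Ram(86710, 3568565) = {2, 11, 23, 31}; no ℚ_2-point on the conic.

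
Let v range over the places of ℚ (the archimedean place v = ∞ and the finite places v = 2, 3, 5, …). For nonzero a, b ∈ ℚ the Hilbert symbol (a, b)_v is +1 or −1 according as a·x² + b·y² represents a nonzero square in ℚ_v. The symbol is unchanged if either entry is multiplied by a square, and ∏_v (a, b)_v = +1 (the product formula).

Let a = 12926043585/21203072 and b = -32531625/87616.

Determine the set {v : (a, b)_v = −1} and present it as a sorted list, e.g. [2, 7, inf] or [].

[3, 5]

(a, b) ≡ (3570, -1785) mod (ℚ^×)²; places V = {2, 3, 5, 7, 11, 13, 17, 23, 37, ∞}.
(a,b)_23: α=2, u≡15; β=0, v≡9 (mod 23); (15|23)=-1, (9|23)=+1; sign (−1)^0·-1^0·+1^2 = +1.
(a,b)_7: α=1, u≡3; β=1, v≡4 (mod 7); (3|7)=-1, (4|7)=+1; sign (−1)^1·-1^1·+1^1 = +1.
(a,b)_17: α=1, u≡14; β=1, v≡10 (mod 17); (14|17)=-1, (10|17)=-1; sign (−1)^0·-1^1·-1^1 = +1.
(a,b)_5: α=1, u≡1; β=3, v≡2 (mod 5); (1|5)=+1, (2|5)=-1; sign (−1)^0·+1^3·-1^1 = -1.
(a,b)_13: α=2, u≡8; β=0, v≡12 (mod 13); (8|13)=-1, (12|13)=+1; sign (−1)^0·-1^0·+1^2 = +1.
(a,b)_11: α=-2, u≡2; β=0, v≡6 (mod 11); (2|11)=-1, (6|11)=-1; sign (−1)^0·-1^0·-1^-2 = +1.
(a,b)_∞: sgn(3570)=+, sgn(-1785)=−, so +1.
(a,b)_3: α=5, u≡2; β=7, v≡2 (mod 3); (2|3)=-1, (2|3)=-1; sign (−1)^1·-1^7·-1^5 = -1.
(a,b)_2: α=-7, β=-6; u≡1, v≡7 (mod 8); ε(u)ε(v)=0·1, αω(v)=-7·0, βω(u)=-6·0; sum ≡ 0  ⇒  +1.
(a,b)_37: α=-2, u≡14; β=-2, v≡30 (mod 37); (14|37)=-1, (30|37)=+1; sign (−1)^0·-1^-2·+1^-2 = +1.
Ram(3570, -1785) = {3, 5}; no ℚ_3-point on the conic.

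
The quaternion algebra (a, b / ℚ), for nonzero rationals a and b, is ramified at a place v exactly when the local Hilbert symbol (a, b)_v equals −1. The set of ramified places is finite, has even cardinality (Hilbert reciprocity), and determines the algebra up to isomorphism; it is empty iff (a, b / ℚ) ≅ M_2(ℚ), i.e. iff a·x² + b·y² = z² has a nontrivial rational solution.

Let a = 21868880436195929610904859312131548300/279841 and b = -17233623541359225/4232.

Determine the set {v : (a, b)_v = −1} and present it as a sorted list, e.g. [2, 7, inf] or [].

(a, b) ≡ (301587, -254562) mod (ℚ^×)²; places V = {2, 3, 5, 7, 11, 13, 17, 19, 23, 29, 37, ∞}.
(a,b)_17: α=2, u≡5; β=2, v≡15 (mod 17); (5|17)=-1, (15|17)=+1; sign (−1)^0·-1^2·+1^2 = +1.
(a,b)_2: α=2, β=-3; u≡3, v≡7 (mod 8); ε(u)ε(v)=1·1, αω(v)=2·0, βω(u)=-3·1; sum ≡ 0  ⇒  +1.
(a,b)_19: α=3, u≡2; β=1, v≡4 (mod 19); (2|19)=-1, (4|19)=+1; sign (−1)^1·-1^1·+1^3 = +1.
(a,b)_3: α=13, u≡2; β=5, v≡1 (mod 3); (2|3)=-1, (1|3)=+1; sign (−1)^1·-1^5·+1^13 = +1.
(a,b)_13: α=5, u≡8; β=2, v≡12 (mod 13); (8|13)=-1, (12|13)=+1; sign (−1)^0·-1^2·+1^5 = +1.
(a,b)_7: α=4, u≡3; β=1, v≡5 (mod 7); (3|7)=-1, (5|7)=-1; sign (−1)^0·-1^1·-1^4 = -1.
(a,b)_37: α=5, u≡16; β=2, v≡6 (mod 37); (16|37)=+1, (6|37)=-1; sign (−1)^0·+1^2·-1^5 = -1.
(a,b)_5: α=2, u≡2; β=2, v≡3 (mod 5); (2|5)=-1, (3|5)=-1; sign (−1)^0·-1^2·-1^2 = +1.
(a,b)_29: α=2, u≡23; β=1, v≡4 (mod 29); (23|29)=+1, (4|29)=+1; sign (−1)^0·+1^1·+1^2 = +1.
(a,b)_∞: sgn(301587)=+, sgn(-254562)=−, so +1.
(a,b)_23: α=-4, u≡19; β=-2, v≡18 (mod 23); (19|23)=-1, (18|23)=+1; sign (−1)^0·-1^-2·+1^-4 = +1.
(a,b)_11: α=3, u≡3; β=1, v≡2 (mod 11); (3|11)=+1, (2|11)=-1; sign (−1)^1·+1^1·-1^3 = +1.
|Ram(301587, -254562)| = 2, even; anisotropic at {7, 37}.

[7, 37]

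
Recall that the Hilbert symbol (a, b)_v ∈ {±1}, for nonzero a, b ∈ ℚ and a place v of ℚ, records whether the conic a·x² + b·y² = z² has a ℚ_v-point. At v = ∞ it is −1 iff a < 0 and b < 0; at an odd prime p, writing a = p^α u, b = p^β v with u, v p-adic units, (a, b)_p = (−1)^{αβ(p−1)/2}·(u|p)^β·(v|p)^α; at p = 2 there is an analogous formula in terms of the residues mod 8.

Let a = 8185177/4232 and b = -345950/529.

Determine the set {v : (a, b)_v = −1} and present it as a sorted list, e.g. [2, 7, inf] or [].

[11, 17]

Mod squares: a ≡ 96866, b ≡ -13838. Check v ∈ {∞, 2, 5, 7, 11, 13, 17, 23, 37}.
v=23: a=23^-2·(≡18), b=23^-2·(≡16) mod 23; (18|23)=+1, (16|23)=+1; (−1)^{-2·-2·11}·(+1)^-2·(+1)^-2 = +1.
v=17: a=17^1·(≡10), b=17^1·(≡8) mod 17; (10|17)=-1, (8|17)=+1; (−1)^{1·1·8}·(-1)^1·(+1)^1 = -1.
v=11: a=11^1·(≡7), b=11^1·(≡10) mod 11; (7|11)=-1, (10|11)=-1; (−1)^{1·1·5}·(-1)^1·(-1)^1 = -1.
v=13: a=13^2·(≡3), b=13^0·(≡5) mod 13; (3|13)=+1, (5|13)=-1; (−1)^{2·0·6}·(+1)^0·(-1)^2 = +1.
v=37: a=37^1·(≡21), b=37^1·(≡1) mod 37; (21|37)=+1, (1|37)=+1; (−1)^{1·1·18}·(+1)^1·(+1)^1 = +1.
v=5: a=5^0·(≡1), b=5^2·(≡3) mod 5; (1|5)=+1, (3|5)=-1; (−1)^{0·2·2}·(+1)^2·(-1)^0 = +1.
v=7: a=7^1·(≡6), b=7^0·(≡1) mod 7; (6|7)=-1, (1|7)=+1; (−1)^{1·0·3}·(-1)^0·(+1)^1 = +1.
v=2: v_2(a)=-3, v_2(b)=1; units ≡ 1, 1 (mod 8); ε·ε+αω+βω = 0·0+-3·0+1·0 ≡ 0  ⇒  (a,b)_2 = +1.
v=∞: 96866 > 0 and -13838 < 0  ⇒  (a,b)_∞ = +1.
|Ram(96866, -13838)| = 2, even; anisotropic at {11, 17}.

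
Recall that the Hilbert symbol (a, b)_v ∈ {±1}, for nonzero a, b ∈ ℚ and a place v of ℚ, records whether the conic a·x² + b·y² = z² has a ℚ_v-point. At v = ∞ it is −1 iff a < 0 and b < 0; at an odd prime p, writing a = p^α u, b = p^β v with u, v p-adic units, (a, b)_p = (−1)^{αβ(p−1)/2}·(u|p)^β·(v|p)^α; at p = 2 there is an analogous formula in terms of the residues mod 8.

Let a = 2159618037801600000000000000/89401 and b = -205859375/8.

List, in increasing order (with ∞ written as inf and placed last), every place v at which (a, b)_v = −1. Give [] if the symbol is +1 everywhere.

(a, b) ≡ (4859994, -1054) mod (ℚ^×)²; places V = {2, 3, 5, 13, 17, 23, 29, 31, 53, ∞}.
(a,b)_2: α=19, β=-3; u≡5, v≡1 (mod 8); ε(u)ε(v)=0·0, αω(v)=19·0, βω(u)=-3·1; sum ≡ 1  ⇒  -1.
(a,b)_31: α=3, u≡4; β=1, v≡5 (mod 31); (4|31)=+1, (5|31)=+1; sign (−1)^1·+1^1·+1^3 = -1.
(a,b)_∞: sgn(4859994)=+, sgn(-1054)=−, so +1.
(a,b)_23: α=-2, u≡8; β=0, v≡4 (mod 23); (8|23)=+1, (4|23)=+1; sign (−1)^0·+1^0·+1^-2 = +1.
(a,b)_17: α=3, u≡3; β=1, v≡6 (mod 17); (3|17)=-1, (6|17)=-1; sign (−1)^0·-1^1·-1^3 = +1.
(a,b)_29: α=1, u≡5; β=0, v≡14 (mod 29); (5|29)=+1, (14|29)=-1; sign (−1)^0·+1^0·-1^1 = -1.
(a,b)_3: α=1, u≡1; β=0, v≡2 (mod 3); (1|3)=+1, (2|3)=-1; sign (−1)^0·+1^0·-1^1 = -1.
(a,b)_53: α=1, u≡14; β=0, v≡52 (mod 53); (14|53)=-1, (52|53)=+1; sign (−1)^0·-1^0·+1^1 = +1.
(a,b)_5: α=14, u≡4; β=8, v≡1 (mod 5); (4|5)=+1, (1|5)=+1; sign (−1)^0·+1^8·+1^14 = +1.
(a,b)_13: α=-2, u≡10; β=0, v≡4 (mod 13); (10|13)=+1, (4|13)=+1; sign (−1)^0·+1^0·+1^-2 = +1.
Ram(4859994, -1054) = {2, 3, 29, 31}; no ℚ_2-point on the conic.

[2, 3, 29, 31]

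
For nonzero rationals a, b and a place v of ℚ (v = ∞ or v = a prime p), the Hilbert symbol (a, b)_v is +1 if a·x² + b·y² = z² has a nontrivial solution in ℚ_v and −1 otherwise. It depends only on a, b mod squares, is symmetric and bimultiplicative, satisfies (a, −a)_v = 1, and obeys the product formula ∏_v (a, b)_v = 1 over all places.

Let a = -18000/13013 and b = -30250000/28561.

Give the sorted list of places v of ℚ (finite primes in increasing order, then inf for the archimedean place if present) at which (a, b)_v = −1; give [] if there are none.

(a, b) ≡ (-385, -1) mod (ℚ^×)²; places V = {2, 3, 5, 7, 11, 13, ∞}.
(a,b)_7: α=-1, u≡1; β=0, v≡3 (mod 7); (1|7)=+1, (3|7)=-1; sign (−1)^0·+1^0·-1^-1 = -1.
(a,b)_11: α=-1, u≡3; β=2, v≡6 (mod 11); (3|11)=+1, (6|11)=-1; sign (−1)^0·+1^2·-1^-1 = -1.
(a,b)_13: α=-2, u≡8; β=-4, v≡12 (mod 13); (8|13)=-1, (12|13)=+1; sign (−1)^0·-1^-4·+1^-2 = +1.
(a,b)_3: α=2, u≡2; β=0, v≡2 (mod 3); (2|3)=-1, (2|3)=-1; sign (−1)^0·-1^0·-1^2 = +1.
(a,b)_5: α=3, u≡2; β=6, v≡4 (mod 5); (2|5)=-1, (4|5)=+1; sign (−1)^0·-1^6·+1^3 = +1.
(a,b)_∞: sgn(-385)=−, sgn(-1)=−, so -1.
(a,b)_2: α=4, β=4; u≡7, v≡7 (mod 8); ε(u)ε(v)=1·1, αω(v)=4·0, βω(u)=4·0; sum ≡ 1  ⇒  -1.
Ram(-385, -1) = {2, 7, 11, ∞}; no ℚ_2-point on the conic.

[2, 7, 11, inf]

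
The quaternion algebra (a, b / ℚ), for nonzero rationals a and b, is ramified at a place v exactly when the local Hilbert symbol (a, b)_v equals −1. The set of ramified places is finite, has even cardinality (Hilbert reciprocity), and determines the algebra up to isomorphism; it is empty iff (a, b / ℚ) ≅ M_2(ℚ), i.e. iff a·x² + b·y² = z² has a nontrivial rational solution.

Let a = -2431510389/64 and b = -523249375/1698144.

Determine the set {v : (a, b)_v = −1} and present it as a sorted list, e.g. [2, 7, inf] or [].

[3, 31, 37, inf]

Mod squares: a ≡ -5513629, b ≡ -41514. Check v ∈ {∞, 2, 3, 5, 7, 11, 17, 19, 23, 31, 37}.
v=17: a=17^0·(≡8), b=17^1·(≡14) mod 17; (8|17)=+1, (14|17)=-1; (−1)^{0·1·8}·(+1)^1·(-1)^0 = +1.
v=31: a=31^1·(≡20), b=31^0·(≡13) mod 31; (20|31)=+1, (13|31)=-1; (−1)^{1·0·15}·(+1)^0·(-1)^1 = -1.
v=∞: -5513629 < 0 and -41514 < 0  ⇒  (a,b)_∞ = -1.
v=11: a=11^1·(≡1), b=11^3·(≡6) mod 11; (1|11)=+1, (6|11)=-1; (−1)^{1·3·5}·(+1)^3·(-1)^1 = +1.
v=37: a=37^1·(≡2), b=37^1·(≡27) mod 37; (2|37)=-1, (27|37)=+1; (−1)^{1·1·18}·(-1)^1·(+1)^1 = -1.
v=2: v_2(a)=-6, v_2(b)=-5; units ≡ 3, 3 (mod 8); ε·ε+αω+βω = 1·1+-6·1+-5·1 ≡ 0  ⇒  (a,b)_2 = +1.
v=19: a=19^1·(≡14), b=19^-2·(≡9) mod 19; (14|19)=-1, (9|19)=+1; (−1)^{1·-2·9}·(-1)^-2·(+1)^1 = +1.
v=23: a=23^1·(≡9), b=23^0·(≡12) mod 23; (9|23)=+1, (12|23)=+1; (−1)^{1·0·11}·(+1)^0·(+1)^1 = +1.
v=5: a=5^0·(≡4), b=5^4·(≡4) mod 5; (4|5)=+1, (4|5)=+1; (−1)^{0·4·2}·(+1)^4·(+1)^0 = +1.
v=3: a=3^2·(≡2), b=3^-1·(≡1) mod 3; (2|3)=-1, (1|3)=+1; (−1)^{2·-1·1}·(-1)^-1·(+1)^2 = -1.
v=7: a=7^2·(≡3), b=7^-2·(≡5) mod 7; (3|7)=-1, (5|7)=-1; (−1)^{2·-2·3}·(-1)^-2·(-1)^2 = +1.
Ram(-5513629, -41514) = {3, 31, 37, ∞}; no ℚ_3-point on the conic.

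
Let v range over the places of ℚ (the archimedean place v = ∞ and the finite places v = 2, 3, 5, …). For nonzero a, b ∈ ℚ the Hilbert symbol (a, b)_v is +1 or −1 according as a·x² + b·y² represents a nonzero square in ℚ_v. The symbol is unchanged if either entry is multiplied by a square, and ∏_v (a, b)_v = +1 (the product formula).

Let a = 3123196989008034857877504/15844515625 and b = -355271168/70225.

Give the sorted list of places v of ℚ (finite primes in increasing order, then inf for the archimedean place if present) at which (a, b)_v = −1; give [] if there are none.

[]

(a, b) ≡ (6, -2) mod (ℚ^×)²; places V = {2, 3, 5, 7, 13, 17, 19, 53, ∞}.
(a,b)_7: α=6, u≡5; β=4, v≡5 (mod 7); (5|7)=-1, (5|7)=-1; sign (−1)^0·-1^4·-1^6 = +1.
(a,b)_2: α=17, β=9; u≡3, v≡7 (mod 8); ε(u)ε(v)=1·1, αω(v)=17·0, βω(u)=9·1; sum ≡ 0  ⇒  +1.
(a,b)_3: α=15, u≡2; β=0, v≡1 (mod 3); (2|3)=-1, (1|3)=+1; sign (−1)^0·-1^0·+1^15 = +1.
(a,b)_13: α=2, u≡8; β=0, v≡5 (mod 13); (8|13)=-1, (5|13)=-1; sign (−1)^0·-1^0·-1^2 = +1.
(a,b)_19: α=-2, u≡1; β=0, v≡9 (mod 19); (1|19)=+1, (9|19)=+1; sign (−1)^0·+1^0·+1^-2 = +1.
(a,b)_53: α=-2, u≡36; β=-2, v≡3 (mod 53); (36|53)=+1, (3|53)=-1; sign (−1)^0·+1^-2·-1^-2 = +1.
(a,b)_17: α=4, u≡3; β=2, v≡4 (mod 17); (3|17)=-1, (4|17)=+1; sign (−1)^0·-1^2·+1^4 = +1.
(a,b)_∞: sgn(6)=+, sgn(-2)=−, so +1.
(a,b)_5: α=-6, u≡1; β=-2, v≡3 (mod 5); (1|5)=+1, (3|5)=-1; sign (−1)^0·+1^-2·-1^-6 = +1.
Every local symbol is +1, so the conic 6·x² + -2·y² = z² has ℚ_v-points for all v and hence a ℚ-point; (a, b / ℚ) ≅ M_2(ℚ).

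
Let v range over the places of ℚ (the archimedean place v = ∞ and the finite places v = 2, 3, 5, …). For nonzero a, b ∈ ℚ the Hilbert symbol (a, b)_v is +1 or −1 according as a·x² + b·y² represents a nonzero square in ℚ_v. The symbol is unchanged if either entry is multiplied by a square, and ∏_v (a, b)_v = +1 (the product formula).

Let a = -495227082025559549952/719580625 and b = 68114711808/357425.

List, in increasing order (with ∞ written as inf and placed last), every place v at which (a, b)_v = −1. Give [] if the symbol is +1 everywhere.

[2, 3, 11, 19]

(a, b) ≡ (-682, 330429) mod (ℚ^×)²; places V = {2, 3, 5, 11, 13, 17, 19, 29, 31, 37, ∞}.
(a,b)_11: α=7, u≡1; β=1, v≡3 (mod 11); (1|11)=+1, (3|11)=+1; sign (−1)^1·+1^1·+1^7 = -1.
(a,b)_29: α=-2, u≡3; β=-2, v≡18 (mod 29); (3|29)=-1, (18|29)=-1; sign (−1)^0·-1^-2·-1^-2 = +1.
(a,b)_5: α=-4, u≡2; β=-2, v≡4 (mod 5); (2|5)=-1, (4|5)=+1; sign (−1)^0·-1^-2·+1^-4 = +1.
(a,b)_2: α=11, β=8; u≡3, v≡5 (mod 8); ε(u)ε(v)=1·0, αω(v)=11·1, βω(u)=8·1; sum ≡ 1  ⇒  -1.
(a,b)_∞: sgn(-682)=−, sgn(330429)=+, so +1.
(a,b)_37: α=-2, u≡36; β=0, v≡22 (mod 37); (36|37)=+1, (22|37)=-1; sign (−1)^0·+1^0·-1^-2 = +1.
(a,b)_13: α=2, u≡7; β=2, v≡5 (mod 13); (7|13)=-1, (5|13)=-1; sign (−1)^0·-1^2·-1^2 = +1.
(a,b)_19: α=2, u≡18; β=1, v≡5 (mod 19); (18|19)=-1, (5|19)=+1; sign (−1)^0·-1^1·+1^2 = -1.
(a,b)_17: α=0, u≡16; β=-1, v≡11 (mod 17); (16|17)=+1, (11|17)=-1; sign (−1)^0·+1^-1·-1^0 = +1.
(a,b)_31: α=1, u≡1; β=1, v≡3 (mod 31); (1|31)=+1, (3|31)=-1; sign (−1)^1·+1^1·-1^1 = +1.
(a,b)_3: α=8, u≡2; β=5, v≡1 (mod 3); (2|3)=-1, (1|3)=+1; sign (−1)^0·-1^5·+1^8 = -1.
Ram(-682, 330429) = {2, 3, 11, 19}; no ℚ_2-point on the conic.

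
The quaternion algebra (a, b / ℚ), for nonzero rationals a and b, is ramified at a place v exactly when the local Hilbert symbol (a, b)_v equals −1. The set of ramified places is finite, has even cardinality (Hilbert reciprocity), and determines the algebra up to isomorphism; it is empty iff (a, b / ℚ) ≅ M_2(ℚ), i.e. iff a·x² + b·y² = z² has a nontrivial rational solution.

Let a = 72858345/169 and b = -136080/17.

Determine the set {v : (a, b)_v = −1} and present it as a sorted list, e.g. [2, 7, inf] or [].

[3, 5, 7, 17]

Mod squares: a ≡ 105, b ≡ -1785. Check v ∈ {∞, 2, 3, 5, 7, 13, 17}.
v=∞: 105 > 0 and -1785 < 0  ⇒  (a,b)_∞ = +1.
v=17: a=17^2·(≡5), b=17^-1·(≡5) mod 17; (5|17)=-1, (5|17)=-1; (−1)^{2·-1·8}·(-1)^-1·(-1)^2 = -1.
v=3: a=3^1·(≡2), b=3^5·(≡2) mod 3; (2|3)=-1, (2|3)=-1; (−1)^{1·5·1}·(-1)^5·(-1)^1 = -1.
v=5: a=5^1·(≡1), b=5^1·(≡2) mod 5; (1|5)=+1, (2|5)=-1; (−1)^{1·1·2}·(+1)^1·(-1)^1 = -1.
v=13: a=13^-2·(≡1), b=13^0·(≡1) mod 13; (1|13)=+1, (1|13)=+1; (−1)^{-2·0·6}·(+1)^0·(+1)^-2 = +1.
v=2: v_2(a)=0, v_2(b)=4; units ≡ 1, 7 (mod 8); ε·ε+αω+βω = 0·1+0·0+4·0 ≡ 0  ⇒  (a,b)_2 = +1.
v=7: a=7^5·(≡2), b=7^1·(≡2) mod 7; (2|7)=+1, (2|7)=+1; (−1)^{5·1·3}·(+1)^1·(+1)^5 = -1.
Ram(105, -1785) = {3, 5, 7, 17}; no ℚ_3-point on the conic.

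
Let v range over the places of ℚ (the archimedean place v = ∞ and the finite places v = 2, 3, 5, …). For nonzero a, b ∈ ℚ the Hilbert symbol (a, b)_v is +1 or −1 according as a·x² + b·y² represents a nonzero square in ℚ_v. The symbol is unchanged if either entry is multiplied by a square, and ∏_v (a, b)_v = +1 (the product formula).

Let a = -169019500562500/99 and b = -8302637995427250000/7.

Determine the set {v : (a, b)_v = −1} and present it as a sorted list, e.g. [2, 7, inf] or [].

[7, 17, 19, inf]

(a, b) ≡ (-11, -52003) mod (ℚ^×)²; places V = {2, 3, 5, 7, 11, 17, 19, 23, ∞}.
(a,b)_7: α=2, u≡5; β=-1, v≡6 (mod 7); (5|7)=-1, (6|7)=-1; sign (−1)^0·-1^-1·-1^2 = -1.
(a,b)_23: α=2, u≡6; β=3, v≡4 (mod 23); (6|23)=+1, (4|23)=+1; sign (−1)^0·+1^3·+1^2 = +1.
(a,b)_5: α=6, u≡1; β=6, v≡3 (mod 5); (1|5)=+1, (3|5)=-1; sign (−1)^0·+1^6·-1^6 = +1.
(a,b)_19: α=2, u≡12; β=3, v≡15 (mod 19); (12|19)=-1, (15|19)=-1; sign (−1)^0·-1^3·-1^2 = -1.
(a,b)_2: α=2, β=4; u≡5, v≡5 (mod 8); ε(u)ε(v)=0·0, αω(v)=2·1, βω(u)=4·1; sum ≡ 0  ⇒  +1.
(a,b)_17: α=2, u≡14; β=3, v≡2 (mod 17); (14|17)=-1, (2|17)=+1; sign (−1)^0·-1^3·+1^2 = -1.
(a,b)_3: α=-2, u≡1; β=4, v≡2 (mod 3); (1|3)=+1, (2|3)=-1; sign (−1)^0·+1^4·-1^-2 = +1.
(a,b)_11: α=-1, u≡8; β=0, v≡5 (mod 11); (8|11)=-1, (5|11)=+1; sign (−1)^0·-1^0·+1^-1 = +1.
(a,b)_∞: sgn(-11)=−, sgn(-52003)=−, so -1.
|Ram(-11, -52003)| = 4, even; anisotropic at {7, 17, 19, ∞}.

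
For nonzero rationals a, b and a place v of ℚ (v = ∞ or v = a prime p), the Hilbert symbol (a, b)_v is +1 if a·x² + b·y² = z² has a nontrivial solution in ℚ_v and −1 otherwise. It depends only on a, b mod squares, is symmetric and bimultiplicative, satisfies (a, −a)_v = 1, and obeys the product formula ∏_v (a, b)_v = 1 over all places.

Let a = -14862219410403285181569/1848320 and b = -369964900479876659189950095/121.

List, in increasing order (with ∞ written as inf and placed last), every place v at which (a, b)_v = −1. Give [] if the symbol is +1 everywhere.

Mod squares: a ≡ -143405, b ≡ -41055. Check v ∈ {∞, 2, 3, 5, 7, 11, 17, 19, 23, 29, 43}.
v=43: a=43^3·(≡32), b=43^4·(≡10) mod 43; (32|43)=-1, (10|43)=+1; (−1)^{3·4·21}·(-1)^4·(+1)^3 = +1.
v=29: a=29^3·(≡18), b=29^4·(≡28) mod 29; (18|29)=-1, (28|29)=+1; (−1)^{3·4·14}·(-1)^4·(+1)^3 = +1.
v=∞: -143405 < 0 and -41055 < 0  ⇒  (a,b)_∞ = -1.
v=3: a=3^4·(≡1), b=3^7·(≡1) mod 3; (1|3)=+1, (1|3)=+1; (−1)^{4·7·1}·(+1)^7·(+1)^4 = +1.
v=2: v_2(a)=-10, v_2(b)=0; units ≡ 3, 1 (mod 8); ε·ε+αω+βω = 1·0+-10·0+0·1 ≡ 0  ⇒  (a,b)_2 = +1.
v=19: a=19^-2·(≡1), b=19^2·(≡16) mod 19; (1|19)=+1, (16|19)=+1; (−1)^{-2·2·9}·(+1)^2·(+1)^-2 = +1.
v=17: a=17^2·(≡7), b=17^3·(≡2) mod 17; (7|17)=-1, (2|17)=+1; (−1)^{2·3·8}·(-1)^3·(+1)^2 = -1.
v=11: a=11^2·(≡8), b=11^-2·(≡7) mod 11; (8|11)=-1, (7|11)=-1; (−1)^{2·-2·5}·(-1)^-2·(-1)^2 = +1.
v=7: a=7^6·(≡2), b=7^3·(≡4) mod 7; (2|7)=+1, (4|7)=+1; (−1)^{6·3·3}·(+1)^3·(+1)^6 = +1.
v=23: a=23^1·(≡7), b=23^1·(≡12) mod 23; (7|23)=-1, (12|23)=+1; (−1)^{1·1·11}·(-1)^1·(+1)^1 = +1.
v=5: a=5^-1·(≡4), b=5^1·(≡1) mod 5; (4|5)=+1, (1|5)=+1; (−1)^{-1·1·2}·(+1)^1·(+1)^-1 = +1.
Ram(-143405, -41055) = {17, ∞}; no ℚ_17-point on the conic.

[17, inf]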